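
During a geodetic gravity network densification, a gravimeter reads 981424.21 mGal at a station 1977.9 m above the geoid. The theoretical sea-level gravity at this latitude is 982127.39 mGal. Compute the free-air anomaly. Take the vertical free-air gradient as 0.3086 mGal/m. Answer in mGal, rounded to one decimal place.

-92.8

Free-air correction = 0.3086 × 1977.9 = 610.38 mGal
Free-air anomaly = 981424.21 − 982127.39 + (610.38) = -92.80 mGal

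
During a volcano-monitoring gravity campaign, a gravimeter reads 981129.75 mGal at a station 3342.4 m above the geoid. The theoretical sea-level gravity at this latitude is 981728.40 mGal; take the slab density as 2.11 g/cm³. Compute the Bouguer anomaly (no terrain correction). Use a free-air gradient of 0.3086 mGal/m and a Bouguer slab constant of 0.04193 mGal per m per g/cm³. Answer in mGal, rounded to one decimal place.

Free-air correction = 0.3086 × 3342.4 = 1031.46 mGal
Free-air anomaly = 981129.75 − 981728.40 + (1031.46) = 432.81 mGal
Bouguer slab correction = 0.04193 × 2.11 × 3342.4 = 295.71 mGal
Simple Bouguer anomaly = 432.81 − (295.71) = 137.10 mGal

137.1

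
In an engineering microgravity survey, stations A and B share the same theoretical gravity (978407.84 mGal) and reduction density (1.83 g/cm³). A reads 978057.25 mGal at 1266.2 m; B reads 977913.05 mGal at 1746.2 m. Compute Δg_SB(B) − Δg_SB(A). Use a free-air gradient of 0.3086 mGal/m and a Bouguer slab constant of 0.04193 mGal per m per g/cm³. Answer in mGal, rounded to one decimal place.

-32.9

Δg_SB(A) = 978057.25 − 978407.84 + 0.3086×1266.2 − 0.04193×1.83×1266.2 = -57.00 mGal
Δg_SB(B) = 977913.05 − 978407.84 + 0.3086×1746.2 − 0.04193×1.83×1746.2 = -89.90 mGal
Difference = -89.90 − (-57.00) = -32.90 mGal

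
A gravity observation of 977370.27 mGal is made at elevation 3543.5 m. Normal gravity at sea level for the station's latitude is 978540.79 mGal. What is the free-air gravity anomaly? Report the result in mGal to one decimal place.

-77.0

Free-air correction = 0.3086 × 3543.5 = 1093.52 mGal
Free-air anomaly = 977370.27 − 978540.79 + (1093.52) = -77.00 mGal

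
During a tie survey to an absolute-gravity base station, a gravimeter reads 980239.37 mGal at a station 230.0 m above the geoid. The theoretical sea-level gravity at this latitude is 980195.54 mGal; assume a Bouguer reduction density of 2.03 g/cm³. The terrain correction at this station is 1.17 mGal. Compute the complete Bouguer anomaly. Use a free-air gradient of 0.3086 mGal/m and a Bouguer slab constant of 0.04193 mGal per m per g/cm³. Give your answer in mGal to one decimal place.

Free-air correction = 0.3086 × 230.0 = 70.98 mGal
Free-air anomaly = 980239.37 − 980195.54 + (70.98) = 114.81 mGal
Bouguer slab correction = 0.04193 × 2.03 × 230.0 = 19.58 mGal
Simple Bouguer anomaly = 114.81 − (19.58) = 95.23 mGal
Complete Bouguer anomaly = 95.23 + 1.17 = 96.40 mGal

96.4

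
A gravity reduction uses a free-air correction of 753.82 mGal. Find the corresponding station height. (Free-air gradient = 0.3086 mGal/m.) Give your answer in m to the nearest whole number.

2443

h = 753.82 / 0.3086 = 2442.71 m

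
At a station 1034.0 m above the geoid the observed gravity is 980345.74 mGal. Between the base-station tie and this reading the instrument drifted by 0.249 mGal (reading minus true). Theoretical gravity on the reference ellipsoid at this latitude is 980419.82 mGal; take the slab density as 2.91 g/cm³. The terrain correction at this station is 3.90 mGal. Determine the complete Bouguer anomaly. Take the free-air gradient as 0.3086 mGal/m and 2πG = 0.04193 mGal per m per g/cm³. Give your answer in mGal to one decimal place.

122.5

Drift-corrected reading = 980345.74 − (0.249) = 980345.491 mGal
Free-air correction = 0.3086 × 1034.0 = 319.09 mGal
Free-air anomaly = 980345.491 − 980419.82 + (319.09) = 244.761 mGal
Bouguer slab correction = 0.04193 × 2.91 × 1034.0 = 126.16 mGal
Simple Bouguer anomaly = 244.761 − (126.16) = 118.601 mGal
Complete Bouguer anomaly = 118.601 + 3.90 = 122.501 mGal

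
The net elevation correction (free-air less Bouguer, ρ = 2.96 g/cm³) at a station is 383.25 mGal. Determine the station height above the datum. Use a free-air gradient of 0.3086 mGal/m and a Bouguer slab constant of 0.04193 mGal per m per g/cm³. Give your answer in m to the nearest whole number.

2077

Combined gradient = 0.3086 − 0.04193 × 2.96 = 0.1844872 mGal/m
h = 383.25 / 0.1844872 = 2077.38 m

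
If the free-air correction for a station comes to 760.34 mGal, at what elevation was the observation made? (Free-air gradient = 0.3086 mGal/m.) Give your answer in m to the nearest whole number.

h = 760.34 / 0.3086 = 2463.84 m

2464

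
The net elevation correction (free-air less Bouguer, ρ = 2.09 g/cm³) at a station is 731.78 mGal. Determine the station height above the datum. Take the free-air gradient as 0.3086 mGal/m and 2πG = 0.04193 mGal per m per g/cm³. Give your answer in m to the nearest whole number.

Combined gradient = 0.3086 − 0.04193 × 2.09 = 0.2209663 mGal/m
h = 731.78 / 0.2209663 = 3311.73 m

3312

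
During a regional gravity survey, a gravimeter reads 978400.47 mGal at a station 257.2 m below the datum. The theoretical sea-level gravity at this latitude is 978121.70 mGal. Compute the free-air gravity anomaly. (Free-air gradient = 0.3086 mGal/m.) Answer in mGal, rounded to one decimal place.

Free-air correction = 0.3086 × -257.2 = -79.37 mGal
Free-air anomaly = 978400.47 − 978121.70 + (-79.37) = 199.40 mGal

199.4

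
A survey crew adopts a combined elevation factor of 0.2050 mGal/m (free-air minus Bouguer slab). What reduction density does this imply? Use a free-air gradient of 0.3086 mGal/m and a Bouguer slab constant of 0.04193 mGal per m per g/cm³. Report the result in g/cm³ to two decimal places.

2.47

0.2050 = 0.3086 − 0.04193 × ρ
ρ = (0.3086 − 0.2050) / 0.04193 = 2.47 g/cm³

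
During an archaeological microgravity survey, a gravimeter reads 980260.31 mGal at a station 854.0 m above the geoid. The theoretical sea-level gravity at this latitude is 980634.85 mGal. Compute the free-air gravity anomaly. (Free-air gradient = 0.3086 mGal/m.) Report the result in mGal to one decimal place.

-111.0

Free-air correction = 0.3086 × 854.0 = 263.54 mGal
Free-air anomaly = 980260.31 − 980634.85 + (263.54) = -111.00 mGal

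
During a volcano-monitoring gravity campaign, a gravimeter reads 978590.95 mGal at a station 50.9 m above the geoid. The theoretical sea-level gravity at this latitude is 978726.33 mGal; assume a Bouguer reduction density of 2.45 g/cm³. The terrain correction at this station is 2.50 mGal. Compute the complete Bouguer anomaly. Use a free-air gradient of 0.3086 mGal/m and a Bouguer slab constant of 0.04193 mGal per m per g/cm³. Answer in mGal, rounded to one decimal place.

Free-air correction = 0.3086 × 50.9 = 15.71 mGal
Free-air anomaly = 978590.95 − 978726.33 + (15.71) = -119.67 mGal
Bouguer slab correction = 0.04193 × 2.45 × 50.9 = 5.23 mGal
Simple Bouguer anomaly = -119.67 − (5.23) = -124.90 mGal
Complete Bouguer anomaly = -124.90 + 2.50 = -122.40 mGal

-122.4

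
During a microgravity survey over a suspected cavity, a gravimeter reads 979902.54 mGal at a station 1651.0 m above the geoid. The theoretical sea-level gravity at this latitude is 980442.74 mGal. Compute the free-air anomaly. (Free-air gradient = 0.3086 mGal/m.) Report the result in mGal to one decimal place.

Free-air correction = 0.3086 × 1651.0 = 509.50 mGal
Free-air anomaly = 979902.54 − 980442.74 + (509.50) = -30.70 mGal

-30.7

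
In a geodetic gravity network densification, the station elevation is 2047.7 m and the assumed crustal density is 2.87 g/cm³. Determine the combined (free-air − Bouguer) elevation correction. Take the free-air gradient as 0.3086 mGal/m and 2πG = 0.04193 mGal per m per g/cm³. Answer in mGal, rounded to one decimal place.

Combined gradient = 0.3086 − 0.04193 × 2.87 = 0.1882609 mGal/m
Combined elevation correction = 0.1882609 × 2047.7 = 385.5 mGal

385.5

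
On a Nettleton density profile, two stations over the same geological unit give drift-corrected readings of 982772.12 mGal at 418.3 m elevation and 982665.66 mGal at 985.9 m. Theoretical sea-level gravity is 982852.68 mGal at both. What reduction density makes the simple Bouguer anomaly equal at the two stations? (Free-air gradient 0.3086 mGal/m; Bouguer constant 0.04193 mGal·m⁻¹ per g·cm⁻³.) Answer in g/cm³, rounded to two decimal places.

Δg_obs = 982665.66 − 982772.12 = -106.46 mGal over Δh = 985.9 − 418.3 = 567.6 m
Equal Bouguer anomalies ⇒ Δg_obs + (0.3086 − 0.04193ρ)·Δh = 0
0.3086 − 0.04193ρ = −Δg_obs/Δh = 0.18756
ρ = (0.3086 − 0.18756) / 0.04193 = 2.89 g/cm³

2.89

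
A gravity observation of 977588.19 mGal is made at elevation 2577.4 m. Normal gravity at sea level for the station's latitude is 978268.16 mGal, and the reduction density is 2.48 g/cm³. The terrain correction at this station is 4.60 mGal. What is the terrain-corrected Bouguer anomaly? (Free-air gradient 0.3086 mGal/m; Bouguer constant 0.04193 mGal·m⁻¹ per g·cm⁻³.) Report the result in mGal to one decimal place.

Free-air correction = 0.3086 × 2577.4 = 795.39 mGal
Free-air anomaly = 977588.19 − 978268.16 + (795.39) = 115.42 mGal
Bouguer slab correction = 0.04193 × 2.48 × 2577.4 = 268.01 mGal
Simple Bouguer anomaly = 115.42 − (268.01) = -152.59 mGal
Complete Bouguer anomaly = -152.59 + 4.60 = -147.99 mGal

-148.0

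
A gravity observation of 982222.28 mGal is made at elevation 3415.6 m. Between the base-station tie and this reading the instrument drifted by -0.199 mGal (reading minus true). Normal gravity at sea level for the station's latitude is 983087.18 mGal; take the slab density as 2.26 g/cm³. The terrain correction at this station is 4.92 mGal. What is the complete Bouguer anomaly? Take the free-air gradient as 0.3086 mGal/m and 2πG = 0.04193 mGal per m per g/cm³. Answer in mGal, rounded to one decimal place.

Drift-corrected reading = 982222.28 − (-0.199) = 982222.479 mGal
Free-air correction = 0.3086 × 3415.6 = 1054.05 mGal
Free-air anomaly = 982222.479 − 983087.18 + (1054.05) = 189.349 mGal
Bouguer slab correction = 0.04193 × 2.26 × 3415.6 = 323.67 mGal
Simple Bouguer anomaly = 189.349 − (323.67) = -134.321 mGal
Complete Bouguer anomaly = -134.321 + 4.92 = -129.401 mGal

-129.4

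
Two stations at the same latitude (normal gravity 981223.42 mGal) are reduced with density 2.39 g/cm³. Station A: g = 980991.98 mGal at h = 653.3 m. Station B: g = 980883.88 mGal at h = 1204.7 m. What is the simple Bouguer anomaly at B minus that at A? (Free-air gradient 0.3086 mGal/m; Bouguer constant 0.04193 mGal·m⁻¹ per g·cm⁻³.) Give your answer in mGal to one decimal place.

Δg_SB(A) = 980991.98 − 981223.42 + 0.3086×653.3 − 0.04193×2.39×653.3 = -95.30 mGal
Δg_SB(B) = 980883.88 − 981223.42 + 0.3086×1204.7 − 0.04193×2.39×1204.7 = -88.50 mGal
Difference = -88.50 − (-95.30) = 6.80 mGal

6.8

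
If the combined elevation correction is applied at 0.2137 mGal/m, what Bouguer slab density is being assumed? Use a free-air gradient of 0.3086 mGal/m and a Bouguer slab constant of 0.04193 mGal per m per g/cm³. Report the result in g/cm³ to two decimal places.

2.26

0.2137 = 0.3086 − 0.04193 × ρ
ρ = (0.3086 − 0.2137) / 0.04193 = 2.26 g/cm³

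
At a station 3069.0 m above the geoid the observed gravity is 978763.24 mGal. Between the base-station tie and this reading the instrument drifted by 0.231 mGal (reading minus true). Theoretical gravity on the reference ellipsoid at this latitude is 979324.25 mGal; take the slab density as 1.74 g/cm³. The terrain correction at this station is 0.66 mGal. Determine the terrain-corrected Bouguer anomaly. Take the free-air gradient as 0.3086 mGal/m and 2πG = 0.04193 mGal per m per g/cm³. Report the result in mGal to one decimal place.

Drift-corrected reading = 978763.24 − (0.231) = 978763.009 mGal
Free-air correction = 0.3086 × 3069.0 = 947.09 mGal
Free-air anomaly = 978763.009 − 979324.25 + (947.09) = 385.849 mGal
Bouguer slab correction = 0.04193 × 1.74 × 3069.0 = 223.91 mGal
Simple Bouguer anomaly = 385.849 − (223.91) = 161.939 mGal
Complete Bouguer anomaly = 161.939 + 0.66 = 162.599 mGal

162.6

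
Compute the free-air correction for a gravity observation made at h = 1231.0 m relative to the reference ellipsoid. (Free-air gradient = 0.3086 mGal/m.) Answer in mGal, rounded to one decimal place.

Free-air correction = 0.3086 × 1231.0 = 379.9 mGal

379.9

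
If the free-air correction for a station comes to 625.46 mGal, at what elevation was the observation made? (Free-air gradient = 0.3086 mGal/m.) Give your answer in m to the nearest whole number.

h = 625.46 / 0.3086 = 2026.77 m

2027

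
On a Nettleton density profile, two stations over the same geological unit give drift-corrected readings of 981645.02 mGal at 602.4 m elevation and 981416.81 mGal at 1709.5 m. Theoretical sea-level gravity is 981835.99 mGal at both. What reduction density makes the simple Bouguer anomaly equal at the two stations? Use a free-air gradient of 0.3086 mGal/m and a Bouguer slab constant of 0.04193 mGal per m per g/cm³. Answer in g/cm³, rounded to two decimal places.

2.44

Δg_obs = 981416.81 − 981645.02 = -228.21 mGal over Δh = 1709.5 − 602.4 = 1107.1 m
Equal Bouguer anomalies ⇒ Δg_obs + (0.3086 − 0.04193ρ)·Δh = 0
0.3086 − 0.04193ρ = −Δg_obs/Δh = 0.20613
ρ = (0.3086 − 0.20613) / 0.04193 = 2.44 g/cm³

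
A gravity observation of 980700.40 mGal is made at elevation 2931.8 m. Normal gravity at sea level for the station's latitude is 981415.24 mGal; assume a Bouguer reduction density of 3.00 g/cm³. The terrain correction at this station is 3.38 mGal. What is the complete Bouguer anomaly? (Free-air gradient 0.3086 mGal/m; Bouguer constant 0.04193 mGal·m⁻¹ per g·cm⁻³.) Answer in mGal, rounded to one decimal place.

Free-air correction = 0.3086 × 2931.8 = 904.75 mGal
Free-air anomaly = 980700.40 − 981415.24 + (904.75) = 189.91 mGal
Bouguer slab correction = 0.04193 × 3.00 × 2931.8 = 368.79 mGal
Simple Bouguer anomaly = 189.91 − (368.79) = -178.88 mGal
Complete Bouguer anomaly = -178.88 + 3.38 = -175.50 mGal

-175.5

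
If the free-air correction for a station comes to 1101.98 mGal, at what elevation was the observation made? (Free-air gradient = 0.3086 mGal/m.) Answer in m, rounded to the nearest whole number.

3571

h = 1101.98 / 0.3086 = 3570.90 m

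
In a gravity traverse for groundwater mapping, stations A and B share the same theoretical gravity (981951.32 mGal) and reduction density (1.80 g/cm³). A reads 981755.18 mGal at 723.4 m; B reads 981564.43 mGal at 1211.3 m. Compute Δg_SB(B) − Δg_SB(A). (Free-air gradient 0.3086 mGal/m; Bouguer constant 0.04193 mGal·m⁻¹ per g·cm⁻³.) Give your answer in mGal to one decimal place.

-77.0

Δg_SB(A) = 981755.18 − 981951.32 + 0.3086×723.4 − 0.04193×1.80×723.4 = -27.50 mGal
Δg_SB(B) = 981564.43 − 981951.32 + 0.3086×1211.3 − 0.04193×1.80×1211.3 = -104.50 mGal
Difference = -104.50 − (-27.50) = -77.00 mGal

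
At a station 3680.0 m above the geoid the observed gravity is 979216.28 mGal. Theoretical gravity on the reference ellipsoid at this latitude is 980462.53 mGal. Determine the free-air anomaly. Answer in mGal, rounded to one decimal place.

Free-air correction = 0.3086 × 3680.0 = 1135.65 mGal
Free-air anomaly = 979216.28 − 980462.53 + (1135.65) = -110.60 mGal

-110.6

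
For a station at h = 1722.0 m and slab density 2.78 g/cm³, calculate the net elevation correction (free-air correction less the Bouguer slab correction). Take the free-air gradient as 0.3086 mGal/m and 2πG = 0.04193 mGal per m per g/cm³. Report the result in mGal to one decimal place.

Combined gradient = 0.3086 − 0.04193 × 2.78 = 0.1920346 mGal/m
Combined elevation correction = 0.1920346 × 1722.0 = 330.7 mGal

330.7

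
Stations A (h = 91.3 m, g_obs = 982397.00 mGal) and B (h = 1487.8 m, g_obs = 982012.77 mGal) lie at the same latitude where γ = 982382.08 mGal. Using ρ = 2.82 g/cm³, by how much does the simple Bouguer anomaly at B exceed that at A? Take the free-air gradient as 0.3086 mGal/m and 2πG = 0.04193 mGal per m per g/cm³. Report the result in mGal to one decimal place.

-118.4

Δg_SB(A) = 982397.00 − 982382.08 + 0.3086×91.3 − 0.04193×2.82×91.3 = 32.30 mGal
Δg_SB(B) = 982012.77 − 982382.08 + 0.3086×1487.8 − 0.04193×2.82×1487.8 = -86.10 mGal
Difference = -86.10 − (32.30) = -118.40 mGal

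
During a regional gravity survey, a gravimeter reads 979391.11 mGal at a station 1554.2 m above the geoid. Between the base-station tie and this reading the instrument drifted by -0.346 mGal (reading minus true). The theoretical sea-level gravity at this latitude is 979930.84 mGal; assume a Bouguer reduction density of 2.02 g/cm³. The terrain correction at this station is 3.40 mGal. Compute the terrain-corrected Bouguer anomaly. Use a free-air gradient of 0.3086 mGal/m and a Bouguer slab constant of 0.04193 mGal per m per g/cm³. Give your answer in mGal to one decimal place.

Drift-corrected reading = 979391.11 − (-0.346) = 979391.456 mGal
Free-air correction = 0.3086 × 1554.2 = 479.63 mGal
Free-air anomaly = 979391.456 − 979930.84 + (479.63) = -59.754 mGal
Bouguer slab correction = 0.04193 × 2.02 × 1554.2 = 131.64 mGal
Simple Bouguer anomaly = -59.754 − (131.64) = -191.394 mGal
Complete Bouguer anomaly = -191.394 + 3.40 = -187.994 mGal

-188.0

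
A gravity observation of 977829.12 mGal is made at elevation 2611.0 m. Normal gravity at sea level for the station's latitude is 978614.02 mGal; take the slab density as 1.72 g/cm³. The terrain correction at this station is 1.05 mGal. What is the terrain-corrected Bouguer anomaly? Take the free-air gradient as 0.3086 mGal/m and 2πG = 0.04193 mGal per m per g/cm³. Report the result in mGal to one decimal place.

Free-air correction = 0.3086 × 2611.0 = 805.75 mGal
Free-air anomaly = 977829.12 − 978614.02 + (805.75) = 20.85 mGal
Bouguer slab correction = 0.04193 × 1.72 × 2611.0 = 188.30 mGal
Simple Bouguer anomaly = 20.85 − (188.30) = -167.45 mGal
Complete Bouguer anomaly = -167.45 + 1.05 = -166.40 mGal

-166.4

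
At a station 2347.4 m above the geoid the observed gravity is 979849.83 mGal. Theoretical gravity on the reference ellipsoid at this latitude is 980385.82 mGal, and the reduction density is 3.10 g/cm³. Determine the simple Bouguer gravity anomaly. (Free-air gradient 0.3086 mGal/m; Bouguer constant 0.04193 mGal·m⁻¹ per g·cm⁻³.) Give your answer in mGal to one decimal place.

Free-air correction = 0.3086 × 2347.4 = 724.41 mGal
Free-air anomaly = 979849.83 − 980385.82 + (724.41) = 188.42 mGal
Bouguer slab correction = 0.04193 × 3.10 × 2347.4 = 305.12 mGal
Simple Bouguer anomaly = 188.42 − (305.12) = -116.70 mGal

-116.7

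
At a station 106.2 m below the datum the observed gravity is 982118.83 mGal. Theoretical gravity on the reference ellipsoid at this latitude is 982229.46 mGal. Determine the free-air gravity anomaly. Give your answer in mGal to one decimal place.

-143.4

Free-air correction = 0.3086 × -106.2 = -32.77 mGal
Free-air anomaly = 982118.83 − 982229.46 + (-32.77) = -143.40 mGal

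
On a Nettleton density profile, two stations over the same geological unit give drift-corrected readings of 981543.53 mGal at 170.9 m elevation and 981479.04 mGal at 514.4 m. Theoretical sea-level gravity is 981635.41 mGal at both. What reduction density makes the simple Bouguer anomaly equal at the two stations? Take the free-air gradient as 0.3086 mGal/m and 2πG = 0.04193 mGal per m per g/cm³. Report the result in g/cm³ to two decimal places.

Δg_obs = 981479.04 − 981543.53 = -64.49 mGal over Δh = 514.4 − 170.9 = 343.5 m
Equal Bouguer anomalies ⇒ Δg_obs + (0.3086 − 0.04193ρ)·Δh = 0
0.3086 − 0.04193ρ = −Δg_obs/Δh = 0.18774
ρ = (0.3086 − 0.18774) / 0.04193 = 2.88 g/cm³

2.88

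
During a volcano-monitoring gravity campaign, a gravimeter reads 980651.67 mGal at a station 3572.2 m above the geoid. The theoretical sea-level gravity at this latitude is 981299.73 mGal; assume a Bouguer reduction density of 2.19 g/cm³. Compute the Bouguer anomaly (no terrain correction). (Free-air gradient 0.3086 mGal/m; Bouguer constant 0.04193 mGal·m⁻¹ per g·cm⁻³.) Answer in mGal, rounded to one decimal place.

Free-air correction = 0.3086 × 3572.2 = 1102.38 mGal
Free-air anomaly = 980651.67 − 981299.73 + (1102.38) = 454.32 mGal
Bouguer slab correction = 0.04193 × 2.19 × 3572.2 = 328.02 mGal
Simple Bouguer anomaly = 454.32 − (328.02) = 126.30 mGal

126.3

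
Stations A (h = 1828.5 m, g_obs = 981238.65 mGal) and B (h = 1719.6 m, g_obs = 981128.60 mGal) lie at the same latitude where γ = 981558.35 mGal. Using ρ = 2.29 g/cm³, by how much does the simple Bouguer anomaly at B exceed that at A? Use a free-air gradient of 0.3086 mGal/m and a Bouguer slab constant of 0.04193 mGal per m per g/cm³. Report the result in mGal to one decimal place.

Δg_SB(A) = 981238.65 − 981558.35 + 0.3086×1828.5 − 0.04193×2.29×1828.5 = 69.00 mGal
Δg_SB(B) = 981128.60 − 981558.35 + 0.3086×1719.6 − 0.04193×2.29×1719.6 = -64.20 mGal
Difference = -64.20 − (69.00) = -133.20 mGal

-133.2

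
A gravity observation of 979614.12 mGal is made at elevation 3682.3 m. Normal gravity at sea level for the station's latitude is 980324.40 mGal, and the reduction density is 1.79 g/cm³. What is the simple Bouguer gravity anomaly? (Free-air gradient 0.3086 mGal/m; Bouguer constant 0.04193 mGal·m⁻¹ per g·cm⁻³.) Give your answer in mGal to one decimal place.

149.7

Free-air correction = 0.3086 × 3682.3 = 1136.36 mGal
Free-air anomaly = 979614.12 − 980324.40 + (1136.36) = 426.08 mGal
Bouguer slab correction = 0.04193 × 1.79 × 3682.3 = 276.37 mGal
Simple Bouguer anomaly = 426.08 − (276.37) = 149.71 mGal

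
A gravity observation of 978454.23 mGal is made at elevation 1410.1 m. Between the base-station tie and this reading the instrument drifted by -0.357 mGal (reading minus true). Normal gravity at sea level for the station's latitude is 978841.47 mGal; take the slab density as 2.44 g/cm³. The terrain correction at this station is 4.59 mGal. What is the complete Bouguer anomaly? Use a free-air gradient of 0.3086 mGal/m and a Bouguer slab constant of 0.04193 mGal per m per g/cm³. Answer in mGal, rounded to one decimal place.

Drift-corrected reading = 978454.23 − (-0.357) = 978454.587 mGal
Free-air correction = 0.3086 × 1410.1 = 435.16 mGal
Free-air anomaly = 978454.587 − 978841.47 + (435.16) = 48.277 mGal
Bouguer slab correction = 0.04193 × 2.44 × 1410.1 = 144.27 mGal
Simple Bouguer anomaly = 48.277 − (144.27) = -95.993 mGal
Complete Bouguer anomaly = -95.993 + 4.59 = -91.403 mGal

-91.4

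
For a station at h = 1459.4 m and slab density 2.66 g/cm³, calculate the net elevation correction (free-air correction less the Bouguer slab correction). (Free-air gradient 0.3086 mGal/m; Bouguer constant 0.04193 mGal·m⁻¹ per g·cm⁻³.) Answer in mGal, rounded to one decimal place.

287.6

Combined gradient = 0.3086 − 0.04193 × 2.66 = 0.1970662 mGal/m
Combined elevation correction = 0.1970662 × 1459.4 = 287.6 mGal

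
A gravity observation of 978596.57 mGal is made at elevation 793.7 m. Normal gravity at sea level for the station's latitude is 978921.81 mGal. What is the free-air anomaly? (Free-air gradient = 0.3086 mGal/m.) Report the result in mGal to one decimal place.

-80.3

Free-air correction = 0.3086 × 793.7 = 244.94 mGal
Free-air anomaly = 978596.57 − 978921.81 + (244.94) = -80.30 mGal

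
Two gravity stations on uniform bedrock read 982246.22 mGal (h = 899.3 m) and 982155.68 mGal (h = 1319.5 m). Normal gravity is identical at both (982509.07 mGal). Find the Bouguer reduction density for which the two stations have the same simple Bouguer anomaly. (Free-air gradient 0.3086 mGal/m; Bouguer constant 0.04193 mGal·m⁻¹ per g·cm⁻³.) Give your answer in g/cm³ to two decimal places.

Δg_obs = 982155.68 − 982246.22 = -90.54 mGal over Δh = 1319.5 − 899.3 = 420.2 m
Equal Bouguer anomalies ⇒ Δg_obs + (0.3086 − 0.04193ρ)·Δh = 0
0.3086 − 0.04193ρ = −Δg_obs/Δh = 0.21547
ρ = (0.3086 − 0.21547) / 0.04193 = 2.22 g/cm³

2.22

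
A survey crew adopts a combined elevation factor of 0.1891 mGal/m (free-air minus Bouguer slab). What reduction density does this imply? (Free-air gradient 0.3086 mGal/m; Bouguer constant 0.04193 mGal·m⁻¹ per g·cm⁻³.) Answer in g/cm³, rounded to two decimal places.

0.1891 = 0.3086 − 0.04193 × ρ
ρ = (0.3086 − 0.1891) / 0.04193 = 2.85 g/cm³

2.85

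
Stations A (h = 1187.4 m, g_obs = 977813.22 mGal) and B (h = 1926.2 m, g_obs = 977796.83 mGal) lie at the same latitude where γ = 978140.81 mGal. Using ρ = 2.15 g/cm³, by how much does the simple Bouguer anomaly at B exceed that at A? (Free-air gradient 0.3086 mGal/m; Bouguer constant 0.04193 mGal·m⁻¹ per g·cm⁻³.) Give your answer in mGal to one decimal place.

145.0

Δg_SB(A) = 977813.22 − 978140.81 + 0.3086×1187.4 − 0.04193×2.15×1187.4 = -68.20 mGal
Δg_SB(B) = 977796.83 − 978140.81 + 0.3086×1926.2 − 0.04193×2.15×1926.2 = 76.80 mGal
Difference = 76.80 − (-68.20) = 145.00 mGal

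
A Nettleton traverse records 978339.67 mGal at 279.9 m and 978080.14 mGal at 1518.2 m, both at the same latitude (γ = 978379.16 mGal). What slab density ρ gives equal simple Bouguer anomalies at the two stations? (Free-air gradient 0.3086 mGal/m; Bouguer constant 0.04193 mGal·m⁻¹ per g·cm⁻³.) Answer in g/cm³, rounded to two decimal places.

2.36

Δg_obs = 978080.14 − 978339.67 = -259.53 mGal over Δh = 1518.2 − 279.9 = 1238.3 m
Equal Bouguer anomalies ⇒ Δg_obs + (0.3086 − 0.04193ρ)·Δh = 0
0.3086 − 0.04193ρ = −Δg_obs/Δh = 0.20959
ρ = (0.3086 − 0.20959) / 0.04193 = 2.36 g/cm³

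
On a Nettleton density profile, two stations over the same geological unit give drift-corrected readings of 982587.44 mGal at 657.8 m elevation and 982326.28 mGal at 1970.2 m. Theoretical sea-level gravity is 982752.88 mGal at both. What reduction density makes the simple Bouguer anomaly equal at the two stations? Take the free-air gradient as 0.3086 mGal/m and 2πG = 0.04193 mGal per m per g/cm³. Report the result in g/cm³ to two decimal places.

2.61

Δg_obs = 982326.28 − 982587.44 = -261.16 mGal over Δh = 1970.2 − 657.8 = 1312.4 m
Equal Bouguer anomalies ⇒ Δg_obs + (0.3086 − 0.04193ρ)·Δh = 0
0.3086 − 0.04193ρ = −Δg_obs/Δh = 0.19899
ρ = (0.3086 − 0.19899) / 0.04193 = 2.61 g/cm³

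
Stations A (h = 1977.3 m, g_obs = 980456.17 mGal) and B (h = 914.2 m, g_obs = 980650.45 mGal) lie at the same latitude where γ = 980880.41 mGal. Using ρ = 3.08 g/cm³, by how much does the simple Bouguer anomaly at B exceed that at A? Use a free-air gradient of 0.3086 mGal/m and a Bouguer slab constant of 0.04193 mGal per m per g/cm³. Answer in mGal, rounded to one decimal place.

3.5

Δg_SB(A) = 980456.17 − 980880.41 + 0.3086×1977.3 − 0.04193×3.08×1977.3 = -69.40 mGal
Δg_SB(B) = 980650.45 − 980880.41 + 0.3086×914.2 − 0.04193×3.08×914.2 = -65.90 mGal
Difference = -65.90 − (-69.40) = 3.50 mGal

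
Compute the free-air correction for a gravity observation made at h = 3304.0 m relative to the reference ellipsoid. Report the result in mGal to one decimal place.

Free-air correction = 0.3086 × 3304.0 = 1019.6 mGal

1019.6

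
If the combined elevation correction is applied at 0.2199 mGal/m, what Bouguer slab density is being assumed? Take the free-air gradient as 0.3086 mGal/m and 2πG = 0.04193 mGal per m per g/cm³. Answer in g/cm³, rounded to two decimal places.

0.2199 = 0.3086 − 0.04193 × ρ
ρ = (0.3086 − 0.2199) / 0.04193 = 2.12 g/cm³

2.12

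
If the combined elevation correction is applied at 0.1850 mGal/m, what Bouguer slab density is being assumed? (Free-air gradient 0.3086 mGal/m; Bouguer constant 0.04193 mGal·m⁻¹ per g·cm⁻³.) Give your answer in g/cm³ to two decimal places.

0.1850 = 0.3086 − 0.04193 × ρ
ρ = (0.3086 − 0.1850) / 0.04193 = 2.95 g/cm³

2.95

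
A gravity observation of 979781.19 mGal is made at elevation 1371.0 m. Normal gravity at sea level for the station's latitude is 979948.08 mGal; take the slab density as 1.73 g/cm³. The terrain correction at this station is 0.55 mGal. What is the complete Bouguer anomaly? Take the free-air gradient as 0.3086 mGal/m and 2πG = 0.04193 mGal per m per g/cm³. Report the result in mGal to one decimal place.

157.3

Free-air correction = 0.3086 × 1371.0 = 423.09 mGal
Free-air anomaly = 979781.19 − 979948.08 + (423.09) = 256.20 mGal
Bouguer slab correction = 0.04193 × 1.73 × 1371.0 = 99.45 mGal
Simple Bouguer anomaly = 256.20 − (99.45) = 156.75 mGal
Complete Bouguer anomaly = 156.75 + 0.55 = 157.30 mGal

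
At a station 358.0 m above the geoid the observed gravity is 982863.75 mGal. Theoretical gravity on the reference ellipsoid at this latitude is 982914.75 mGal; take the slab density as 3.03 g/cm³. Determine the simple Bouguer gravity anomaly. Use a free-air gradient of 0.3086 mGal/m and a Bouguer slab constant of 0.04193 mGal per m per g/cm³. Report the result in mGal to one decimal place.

Free-air correction = 0.3086 × 358.0 = 110.48 mGal
Free-air anomaly = 982863.75 − 982914.75 + (110.48) = 59.48 mGal
Bouguer slab correction = 0.04193 × 3.03 × 358.0 = 45.48 mGal
Simple Bouguer anomaly = 59.48 − (45.48) = 14.00 mGal

14.0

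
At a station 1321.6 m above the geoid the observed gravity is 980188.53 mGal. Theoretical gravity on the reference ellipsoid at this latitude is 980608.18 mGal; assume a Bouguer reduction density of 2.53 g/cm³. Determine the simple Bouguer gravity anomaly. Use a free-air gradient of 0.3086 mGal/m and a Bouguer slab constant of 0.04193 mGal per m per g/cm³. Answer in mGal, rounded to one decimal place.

Free-air correction = 0.3086 × 1321.6 = 407.85 mGal
Free-air anomaly = 980188.53 − 980608.18 + (407.85) = -11.80 mGal
Bouguer slab correction = 0.04193 × 2.53 × 1321.6 = 140.20 mGal
Simple Bouguer anomaly = -11.80 − (140.20) = -152.00 mGal

-152.0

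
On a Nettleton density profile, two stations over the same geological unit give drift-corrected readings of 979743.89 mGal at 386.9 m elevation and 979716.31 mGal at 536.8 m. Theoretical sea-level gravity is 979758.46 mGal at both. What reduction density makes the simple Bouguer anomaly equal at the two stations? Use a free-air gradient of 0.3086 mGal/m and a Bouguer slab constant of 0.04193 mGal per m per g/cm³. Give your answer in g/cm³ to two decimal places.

2.97

Δg_obs = 979716.31 − 979743.89 = -27.58 mGal over Δh = 536.8 − 386.9 = 149.9 m
Equal Bouguer anomalies ⇒ Δg_obs + (0.3086 − 0.04193ρ)·Δh = 0
0.3086 − 0.04193ρ = −Δg_obs/Δh = 0.18399
ρ = (0.3086 − 0.18399) / 0.04193 = 2.97 g/cm³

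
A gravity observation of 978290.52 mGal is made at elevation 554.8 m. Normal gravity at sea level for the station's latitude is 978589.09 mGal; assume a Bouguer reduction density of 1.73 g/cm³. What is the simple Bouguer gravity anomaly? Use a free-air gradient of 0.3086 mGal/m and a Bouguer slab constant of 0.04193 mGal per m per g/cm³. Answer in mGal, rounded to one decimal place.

-167.6

Free-air correction = 0.3086 × 554.8 = 171.21 mGal
Free-air anomaly = 978290.52 − 978589.09 + (171.21) = -127.36 mGal
Bouguer slab correction = 0.04193 × 1.73 × 554.8 = 40.24 mGal
Simple Bouguer anomaly = -127.36 − (40.24) = -167.60 mGal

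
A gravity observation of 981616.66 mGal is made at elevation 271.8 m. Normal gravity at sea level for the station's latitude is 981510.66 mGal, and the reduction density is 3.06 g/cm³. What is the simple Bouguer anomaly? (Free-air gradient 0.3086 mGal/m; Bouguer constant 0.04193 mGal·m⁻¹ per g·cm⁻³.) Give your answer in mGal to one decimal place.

155.0

Free-air correction = 0.3086 × 271.8 = 83.88 mGal
Free-air anomaly = 981616.66 − 981510.66 + (83.88) = 189.88 mGal
Bouguer slab correction = 0.04193 × 3.06 × 271.8 = 34.87 mGal
Simple Bouguer anomaly = 189.88 − (34.87) = 155.01 mGal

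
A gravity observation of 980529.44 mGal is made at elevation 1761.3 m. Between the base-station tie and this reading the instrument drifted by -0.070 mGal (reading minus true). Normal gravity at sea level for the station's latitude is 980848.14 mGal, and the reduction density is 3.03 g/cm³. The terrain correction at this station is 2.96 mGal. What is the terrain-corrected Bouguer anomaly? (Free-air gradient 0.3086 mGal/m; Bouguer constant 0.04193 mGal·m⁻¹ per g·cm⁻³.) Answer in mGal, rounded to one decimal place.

Drift-corrected reading = 980529.44 − (-0.070) = 980529.510 mGal
Free-air correction = 0.3086 × 1761.3 = 543.54 mGal
Free-air anomaly = 980529.510 − 980848.14 + (543.54) = 224.910 mGal
Bouguer slab correction = 0.04193 × 3.03 × 1761.3 = 223.77 mGal
Simple Bouguer anomaly = 224.910 − (223.77) = 1.140 mGal
Complete Bouguer anomaly = 1.140 + 2.96 = 4.100 mGal

4.1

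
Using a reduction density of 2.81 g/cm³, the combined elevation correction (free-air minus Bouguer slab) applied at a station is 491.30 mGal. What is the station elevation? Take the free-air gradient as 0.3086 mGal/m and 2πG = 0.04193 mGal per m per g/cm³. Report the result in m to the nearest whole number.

Combined gradient = 0.3086 − 0.04193 × 2.81 = 0.1907767 mGal/m
h = 491.30 / 0.1907767 = 2575.26 m

2575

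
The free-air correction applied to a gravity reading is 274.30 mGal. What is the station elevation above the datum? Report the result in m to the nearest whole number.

h = 274.30 / 0.3086 = 888.85 m

889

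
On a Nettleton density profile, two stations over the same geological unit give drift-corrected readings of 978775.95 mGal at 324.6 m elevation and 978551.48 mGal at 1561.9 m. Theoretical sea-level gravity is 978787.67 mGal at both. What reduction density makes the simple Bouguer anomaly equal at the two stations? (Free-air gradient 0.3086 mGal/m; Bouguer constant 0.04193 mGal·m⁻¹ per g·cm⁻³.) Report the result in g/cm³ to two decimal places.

Δg_obs = 978551.48 − 978775.95 = -224.47 mGal over Δh = 1561.9 − 324.6 = 1237.3 m
Equal Bouguer anomalies ⇒ Δg_obs + (0.3086 − 0.04193ρ)·Δh = 0
0.3086 − 0.04193ρ = −Δg_obs/Δh = 0.18142
ρ = (0.3086 − 0.18142) / 0.04193 = 3.03 g/cm³

3.03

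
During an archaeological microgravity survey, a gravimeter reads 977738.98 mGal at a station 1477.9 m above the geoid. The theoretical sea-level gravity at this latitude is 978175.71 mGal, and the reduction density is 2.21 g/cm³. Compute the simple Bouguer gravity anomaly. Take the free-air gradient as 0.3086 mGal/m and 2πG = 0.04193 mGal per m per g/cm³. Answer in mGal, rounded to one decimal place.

Free-air correction = 0.3086 × 1477.9 = 456.08 mGal
Free-air anomaly = 977738.98 − 978175.71 + (456.08) = 19.35 mGal
Bouguer slab correction = 0.04193 × 2.21 × 1477.9 = 136.95 mGal
Simple Bouguer anomaly = 19.35 − (136.95) = -117.60 mGal

-117.6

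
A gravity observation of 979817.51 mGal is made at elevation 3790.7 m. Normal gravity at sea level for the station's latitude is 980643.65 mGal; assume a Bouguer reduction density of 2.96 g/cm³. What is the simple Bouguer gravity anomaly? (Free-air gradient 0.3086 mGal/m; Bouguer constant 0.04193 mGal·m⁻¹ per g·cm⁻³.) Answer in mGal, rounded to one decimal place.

-126.8

Free-air correction = 0.3086 × 3790.7 = 1169.81 mGal
Free-air anomaly = 979817.51 − 980643.65 + (1169.81) = 343.67 mGal
Bouguer slab correction = 0.04193 × 2.96 × 3790.7 = 470.47 mGal
Simple Bouguer anomaly = 343.67 − (470.47) = -126.80 mGal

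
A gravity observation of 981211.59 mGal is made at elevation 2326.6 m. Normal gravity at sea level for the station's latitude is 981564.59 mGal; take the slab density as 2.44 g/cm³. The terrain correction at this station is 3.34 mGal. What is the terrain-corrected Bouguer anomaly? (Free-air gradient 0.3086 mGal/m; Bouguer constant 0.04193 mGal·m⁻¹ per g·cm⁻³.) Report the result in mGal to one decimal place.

Free-air correction = 0.3086 × 2326.6 = 717.99 mGal
Free-air anomaly = 981211.59 − 981564.59 + (717.99) = 364.99 mGal
Bouguer slab correction = 0.04193 × 2.44 × 2326.6 = 238.03 mGal
Simple Bouguer anomaly = 364.99 − (238.03) = 126.96 mGal
Complete Bouguer anomaly = 126.96 + 3.34 = 130.30 mGal

130.3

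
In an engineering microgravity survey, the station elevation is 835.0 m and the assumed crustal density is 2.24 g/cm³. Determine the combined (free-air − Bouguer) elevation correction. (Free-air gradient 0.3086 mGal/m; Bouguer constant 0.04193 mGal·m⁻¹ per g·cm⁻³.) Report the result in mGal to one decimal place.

179.3

Combined gradient = 0.3086 − 0.04193 × 2.24 = 0.2146768 mGal/m
Combined elevation correction = 0.2146768 × 835.0 = 179.3 mGal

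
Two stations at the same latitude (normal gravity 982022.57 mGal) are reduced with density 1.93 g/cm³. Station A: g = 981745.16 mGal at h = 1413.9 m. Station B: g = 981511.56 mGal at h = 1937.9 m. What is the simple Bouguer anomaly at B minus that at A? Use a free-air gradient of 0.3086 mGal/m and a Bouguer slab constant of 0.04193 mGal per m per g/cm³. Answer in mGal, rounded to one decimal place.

Δg_SB(A) = 981745.16 − 982022.57 + 0.3086×1413.9 − 0.04193×1.93×1413.9 = 44.50 mGal
Δg_SB(B) = 981511.56 − 982022.57 + 0.3086×1937.9 − 0.04193×1.93×1937.9 = -69.80 mGal
Difference = -69.80 − (44.50) = -114.30 mGal

-114.3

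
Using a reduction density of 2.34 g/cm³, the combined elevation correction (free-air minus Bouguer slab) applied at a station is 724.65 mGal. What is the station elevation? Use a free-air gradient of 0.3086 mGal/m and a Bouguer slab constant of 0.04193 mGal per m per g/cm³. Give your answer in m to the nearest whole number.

3443

Combined gradient = 0.3086 − 0.04193 × 2.34 = 0.2104838 mGal/m
h = 724.65 / 0.2104838 = 3442.78 m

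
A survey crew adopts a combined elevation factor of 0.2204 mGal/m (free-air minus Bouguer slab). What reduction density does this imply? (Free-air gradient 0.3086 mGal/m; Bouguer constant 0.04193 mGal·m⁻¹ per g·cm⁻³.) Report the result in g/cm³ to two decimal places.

2.10

0.2204 = 0.3086 − 0.04193 × ρ
ρ = (0.3086 − 0.2204) / 0.04193 = 2.10 g/cm³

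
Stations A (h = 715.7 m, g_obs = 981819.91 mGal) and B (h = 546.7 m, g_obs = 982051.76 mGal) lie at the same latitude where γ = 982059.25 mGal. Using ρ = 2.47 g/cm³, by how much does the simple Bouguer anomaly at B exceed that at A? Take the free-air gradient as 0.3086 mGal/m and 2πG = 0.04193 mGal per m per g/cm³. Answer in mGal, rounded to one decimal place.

Δg_SB(A) = 981819.91 − 982059.25 + 0.3086×715.7 − 0.04193×2.47×715.7 = -92.60 mGal
Δg_SB(B) = 982051.76 − 982059.25 + 0.3086×546.7 − 0.04193×2.47×546.7 = 104.60 mGal
Difference = 104.60 − (-92.60) = 197.20 mGal

197.2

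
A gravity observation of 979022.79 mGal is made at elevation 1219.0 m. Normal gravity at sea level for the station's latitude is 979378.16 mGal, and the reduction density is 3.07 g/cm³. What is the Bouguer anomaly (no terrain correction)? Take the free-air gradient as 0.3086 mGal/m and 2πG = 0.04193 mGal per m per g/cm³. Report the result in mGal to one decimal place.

Free-air correction = 0.3086 × 1219.0 = 376.18 mGal
Free-air anomaly = 979022.79 − 979378.16 + (376.18) = 20.81 mGal
Bouguer slab correction = 0.04193 × 3.07 × 1219.0 = 156.92 mGal
Simple Bouguer anomaly = 20.81 − (156.92) = -136.11 mGal

-136.1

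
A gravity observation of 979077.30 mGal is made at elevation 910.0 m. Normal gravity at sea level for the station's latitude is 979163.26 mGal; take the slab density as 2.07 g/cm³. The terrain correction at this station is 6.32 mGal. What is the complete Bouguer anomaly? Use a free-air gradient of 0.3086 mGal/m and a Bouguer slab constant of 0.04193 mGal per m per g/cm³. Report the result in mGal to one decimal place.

Free-air correction = 0.3086 × 910.0 = 280.83 mGal
Free-air anomaly = 979077.30 − 979163.26 + (280.83) = 194.87 mGal
Bouguer slab correction = 0.04193 × 2.07 × 910.0 = 78.98 mGal
Simple Bouguer anomaly = 194.87 − (78.98) = 115.89 mGal
Complete Bouguer anomaly = 115.89 + 6.32 = 122.21 mGal

122.2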